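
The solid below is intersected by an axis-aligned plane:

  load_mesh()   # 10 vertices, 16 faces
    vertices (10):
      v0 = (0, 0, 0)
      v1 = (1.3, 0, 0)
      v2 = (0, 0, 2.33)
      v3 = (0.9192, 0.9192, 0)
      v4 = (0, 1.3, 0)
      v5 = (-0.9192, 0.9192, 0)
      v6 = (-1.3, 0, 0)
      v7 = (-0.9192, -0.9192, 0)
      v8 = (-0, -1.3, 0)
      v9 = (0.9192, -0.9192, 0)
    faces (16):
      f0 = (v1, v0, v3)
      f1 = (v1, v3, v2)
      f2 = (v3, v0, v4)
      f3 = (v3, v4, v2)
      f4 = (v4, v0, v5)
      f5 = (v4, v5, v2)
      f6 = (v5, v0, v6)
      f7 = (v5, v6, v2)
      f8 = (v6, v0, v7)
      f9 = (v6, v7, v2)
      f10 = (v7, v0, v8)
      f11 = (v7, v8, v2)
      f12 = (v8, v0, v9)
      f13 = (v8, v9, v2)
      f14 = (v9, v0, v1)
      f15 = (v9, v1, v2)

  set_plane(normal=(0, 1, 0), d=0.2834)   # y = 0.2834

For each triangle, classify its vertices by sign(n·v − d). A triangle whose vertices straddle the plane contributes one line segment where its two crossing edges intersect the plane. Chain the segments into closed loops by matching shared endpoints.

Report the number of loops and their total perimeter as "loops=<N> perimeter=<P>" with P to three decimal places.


Straddling triangles (8 of 16):
  (v1,v0,v3) [--+] → (0.2834, 0.2834, 0)–(1.18259, 0.2834, 0)  len=0.8992
  (v1,v3,v2) [-+-] → (1.18259, 0.2834, 0)–(0.2834, 0.2834, 1.61163)  len=1.8455
  (v3,v0,v4) [+-+] → (0.2834, 0.2834, 0)–(0, 0.2834, 0)  len=0.2834
  (v3,v4,v2) [++-] → (0, 0.2834, 1.82206)–(0.2834, 0.2834, 1.61163)  len=0.3530
  (v4,v0,v5) [+-+] → (0, 0.2834, 0)–(-0.2834, 0.2834, 0)  len=0.2834
  (v4,v5,v2) [++-] → (-0.2834, 0.2834, 1.61163)–(0, 0.2834, 1.82206)  len=0.3530
  (v5,v0,v6) [+--] → (-0.2834, 0.2834, 0)–(-1.18259, 0.2834, 0)  len=0.8992
  (v5,v6,v2) [+--] → (-1.18259, 0.2834, 0)–(-0.2834, 0.2834, 1.61163)  len=1.8455

Chained into 1 loop(s):
  loop 1: 8 segments, perimeter = 6.7622
Total perimeter = 6.762

loops=1 perimeter=6.762


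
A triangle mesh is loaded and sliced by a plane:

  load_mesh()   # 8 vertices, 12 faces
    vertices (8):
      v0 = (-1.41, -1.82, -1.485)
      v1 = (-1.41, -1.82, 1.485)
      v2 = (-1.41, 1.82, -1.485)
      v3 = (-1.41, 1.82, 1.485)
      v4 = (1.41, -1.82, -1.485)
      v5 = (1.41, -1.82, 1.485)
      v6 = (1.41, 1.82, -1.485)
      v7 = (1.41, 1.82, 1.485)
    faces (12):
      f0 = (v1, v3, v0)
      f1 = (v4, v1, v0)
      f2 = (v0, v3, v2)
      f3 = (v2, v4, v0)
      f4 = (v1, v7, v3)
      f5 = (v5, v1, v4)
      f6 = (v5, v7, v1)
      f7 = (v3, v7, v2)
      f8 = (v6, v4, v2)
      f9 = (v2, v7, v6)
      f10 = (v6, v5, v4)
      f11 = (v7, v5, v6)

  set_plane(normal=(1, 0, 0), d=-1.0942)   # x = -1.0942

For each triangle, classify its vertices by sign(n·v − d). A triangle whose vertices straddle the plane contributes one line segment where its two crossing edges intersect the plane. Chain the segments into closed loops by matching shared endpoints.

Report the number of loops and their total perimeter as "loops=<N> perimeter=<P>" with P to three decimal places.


loops=1 perimeter=13.220

Straddling triangles (8 of 12):
  (v4,v1,v0) [+--] → (-1.0942, -1.82, 1.1524)–(-1.0942, -1.82, -1.485)  len=2.6374
  (v2,v4,v0) [-+-] → (-1.0942, 1.41237, -1.485)–(-1.0942, -1.82, -1.485)  len=3.2324
  (v1,v7,v3) [-+-] → (-1.0942, -1.41237, 1.485)–(-1.0942, 1.82, 1.485)  len=3.2324
  (v5,v1,v4) [+-+] → (-1.0942, -1.82, 1.485)–(-1.0942, -1.82, 1.1524)  len=0.3326
  (v5,v7,v1) [++-] → (-1.0942, -1.41237, 1.485)–(-1.0942, -1.82, 1.485)  len=0.4076
  (v3,v7,v2) [-+-] → (-1.0942, 1.82, 1.485)–(-1.0942, 1.82, -1.1524)  len=2.6374
  (v6,v4,v2) [++-] → (-1.0942, 1.41237, -1.485)–(-1.0942, 1.82, -1.485)  len=0.4076
  (v2,v7,v6) [-++] → (-1.0942, 1.82, -1.1524)–(-1.0942, 1.82, -1.485)  len=0.3326

Chained into 1 loop(s):
  loop 1: 8 segments, perimeter = 13.2200
Total perimeter = 13.220


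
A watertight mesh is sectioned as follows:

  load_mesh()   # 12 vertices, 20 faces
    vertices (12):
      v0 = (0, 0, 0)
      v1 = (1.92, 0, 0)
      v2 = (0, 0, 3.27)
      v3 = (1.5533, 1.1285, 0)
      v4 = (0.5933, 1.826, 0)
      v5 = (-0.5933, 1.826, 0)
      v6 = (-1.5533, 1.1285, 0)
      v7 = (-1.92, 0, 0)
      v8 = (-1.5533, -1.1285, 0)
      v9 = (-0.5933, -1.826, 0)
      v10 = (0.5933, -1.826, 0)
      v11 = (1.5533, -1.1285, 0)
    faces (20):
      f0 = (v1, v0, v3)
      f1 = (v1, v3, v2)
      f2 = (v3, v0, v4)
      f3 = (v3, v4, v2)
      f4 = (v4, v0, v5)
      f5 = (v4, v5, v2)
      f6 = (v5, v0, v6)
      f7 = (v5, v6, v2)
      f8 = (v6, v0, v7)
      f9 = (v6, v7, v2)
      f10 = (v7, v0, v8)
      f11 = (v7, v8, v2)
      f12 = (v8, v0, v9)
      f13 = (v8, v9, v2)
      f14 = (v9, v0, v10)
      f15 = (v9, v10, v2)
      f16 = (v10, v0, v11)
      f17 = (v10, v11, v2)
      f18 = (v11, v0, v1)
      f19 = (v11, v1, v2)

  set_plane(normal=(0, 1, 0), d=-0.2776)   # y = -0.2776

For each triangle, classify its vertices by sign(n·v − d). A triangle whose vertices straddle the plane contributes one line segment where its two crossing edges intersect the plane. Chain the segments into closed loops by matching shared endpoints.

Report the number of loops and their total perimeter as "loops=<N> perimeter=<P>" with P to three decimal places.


Straddling triangles (10 of 20):
  (v7,v0,v8) [++-] → (-0.382097, -0.2776, 0)–(-1.8298, -0.2776, 0)  len=1.4477
  (v7,v8,v2) [+-+] → (-1.8298, -0.2776, 0)–(-0.382097, -0.2776, 2.46561)  len=2.8592
  (v8,v0,v9) [-+-] → (-0.382097, -0.2776, 0)–(-0.0901972, -0.2776, 0)  len=0.2919
  (v8,v9,v2) [--+] → (-0.0901972, -0.2776, 2.77287)–(-0.382097, -0.2776, 2.46561)  len=0.4238
  (v9,v0,v10) [-+-] → (-0.0901972, -0.2776, 0)–(0.0901972, -0.2776, 0)  len=0.1804
  (v9,v10,v2) [--+] → (0.0901972, -0.2776, 2.77287)–(-0.0901972, -0.2776, 2.77287)  len=0.1804
  (v10,v0,v11) [-+-] → (0.0901972, -0.2776, 0)–(0.382097, -0.2776, 0)  len=0.2919
  (v10,v11,v2) [--+] → (0.382097, -0.2776, 2.46561)–(0.0901972, -0.2776, 2.77287)  len=0.4238
  (v11,v0,v1) [-++] → (0.382097, -0.2776, 0)–(1.8298, -0.2776, 0)  len=1.4477
  (v11,v1,v2) [-++] → (1.8298, -0.2776, 0)–(0.382097, -0.2776, 2.46561)  len=2.8592

Chained into 1 loop(s):
  loop 1: 10 segments, perimeter = 10.4060
Total perimeter = 10.406

loops=1 perimeter=10.406


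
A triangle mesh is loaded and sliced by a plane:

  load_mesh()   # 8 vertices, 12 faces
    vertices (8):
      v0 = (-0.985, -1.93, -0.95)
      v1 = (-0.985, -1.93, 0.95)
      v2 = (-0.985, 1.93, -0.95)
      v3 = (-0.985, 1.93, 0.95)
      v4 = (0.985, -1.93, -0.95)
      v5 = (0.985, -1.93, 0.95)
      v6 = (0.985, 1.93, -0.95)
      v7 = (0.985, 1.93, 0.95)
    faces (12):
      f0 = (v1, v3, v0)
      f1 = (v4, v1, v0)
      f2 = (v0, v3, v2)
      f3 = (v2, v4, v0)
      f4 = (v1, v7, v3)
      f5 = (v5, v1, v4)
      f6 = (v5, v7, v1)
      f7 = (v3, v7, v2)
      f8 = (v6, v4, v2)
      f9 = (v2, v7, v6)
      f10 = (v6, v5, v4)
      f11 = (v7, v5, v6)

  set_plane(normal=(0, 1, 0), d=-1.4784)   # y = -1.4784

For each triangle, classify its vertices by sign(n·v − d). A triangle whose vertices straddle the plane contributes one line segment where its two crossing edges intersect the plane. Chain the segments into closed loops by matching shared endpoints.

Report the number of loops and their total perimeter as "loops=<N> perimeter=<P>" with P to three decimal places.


Straddling triangles (8 of 12):
  (v1,v3,v0) [-+-] → (-0.985, -1.4784, 0.95)–(-0.985, -1.4784, -0.72771)  len=1.6777
  (v0,v3,v2) [-++] → (-0.985, -1.4784, -0.72771)–(-0.985, -1.4784, -0.95)  len=0.2223
  (v2,v4,v0) [+--] → (0.75452, -1.4784, -0.95)–(-0.985, -1.4784, -0.95)  len=1.7395
  (v1,v7,v3) [-++] → (-0.75452, -1.4784, 0.95)–(-0.985, -1.4784, 0.95)  len=0.2305
  (v5,v7,v1) [-+-] → (0.985, -1.4784, 0.95)–(-0.75452, -1.4784, 0.95)  len=1.7395
  (v6,v4,v2) [+-+] → (0.985, -1.4784, -0.95)–(0.75452, -1.4784, -0.95)  len=0.2305
  (v6,v5,v4) [+--] → (0.985, -1.4784, 0.72771)–(0.985, -1.4784, -0.95)  len=1.6777
  (v7,v5,v6) [+-+] → (0.985, -1.4784, 0.95)–(0.985, -1.4784, 0.72771)  len=0.2223

Chained into 1 loop(s):
  loop 1: 8 segments, perimeter = 7.7400
Total perimeter = 7.740

loops=1 perimeter=7.740


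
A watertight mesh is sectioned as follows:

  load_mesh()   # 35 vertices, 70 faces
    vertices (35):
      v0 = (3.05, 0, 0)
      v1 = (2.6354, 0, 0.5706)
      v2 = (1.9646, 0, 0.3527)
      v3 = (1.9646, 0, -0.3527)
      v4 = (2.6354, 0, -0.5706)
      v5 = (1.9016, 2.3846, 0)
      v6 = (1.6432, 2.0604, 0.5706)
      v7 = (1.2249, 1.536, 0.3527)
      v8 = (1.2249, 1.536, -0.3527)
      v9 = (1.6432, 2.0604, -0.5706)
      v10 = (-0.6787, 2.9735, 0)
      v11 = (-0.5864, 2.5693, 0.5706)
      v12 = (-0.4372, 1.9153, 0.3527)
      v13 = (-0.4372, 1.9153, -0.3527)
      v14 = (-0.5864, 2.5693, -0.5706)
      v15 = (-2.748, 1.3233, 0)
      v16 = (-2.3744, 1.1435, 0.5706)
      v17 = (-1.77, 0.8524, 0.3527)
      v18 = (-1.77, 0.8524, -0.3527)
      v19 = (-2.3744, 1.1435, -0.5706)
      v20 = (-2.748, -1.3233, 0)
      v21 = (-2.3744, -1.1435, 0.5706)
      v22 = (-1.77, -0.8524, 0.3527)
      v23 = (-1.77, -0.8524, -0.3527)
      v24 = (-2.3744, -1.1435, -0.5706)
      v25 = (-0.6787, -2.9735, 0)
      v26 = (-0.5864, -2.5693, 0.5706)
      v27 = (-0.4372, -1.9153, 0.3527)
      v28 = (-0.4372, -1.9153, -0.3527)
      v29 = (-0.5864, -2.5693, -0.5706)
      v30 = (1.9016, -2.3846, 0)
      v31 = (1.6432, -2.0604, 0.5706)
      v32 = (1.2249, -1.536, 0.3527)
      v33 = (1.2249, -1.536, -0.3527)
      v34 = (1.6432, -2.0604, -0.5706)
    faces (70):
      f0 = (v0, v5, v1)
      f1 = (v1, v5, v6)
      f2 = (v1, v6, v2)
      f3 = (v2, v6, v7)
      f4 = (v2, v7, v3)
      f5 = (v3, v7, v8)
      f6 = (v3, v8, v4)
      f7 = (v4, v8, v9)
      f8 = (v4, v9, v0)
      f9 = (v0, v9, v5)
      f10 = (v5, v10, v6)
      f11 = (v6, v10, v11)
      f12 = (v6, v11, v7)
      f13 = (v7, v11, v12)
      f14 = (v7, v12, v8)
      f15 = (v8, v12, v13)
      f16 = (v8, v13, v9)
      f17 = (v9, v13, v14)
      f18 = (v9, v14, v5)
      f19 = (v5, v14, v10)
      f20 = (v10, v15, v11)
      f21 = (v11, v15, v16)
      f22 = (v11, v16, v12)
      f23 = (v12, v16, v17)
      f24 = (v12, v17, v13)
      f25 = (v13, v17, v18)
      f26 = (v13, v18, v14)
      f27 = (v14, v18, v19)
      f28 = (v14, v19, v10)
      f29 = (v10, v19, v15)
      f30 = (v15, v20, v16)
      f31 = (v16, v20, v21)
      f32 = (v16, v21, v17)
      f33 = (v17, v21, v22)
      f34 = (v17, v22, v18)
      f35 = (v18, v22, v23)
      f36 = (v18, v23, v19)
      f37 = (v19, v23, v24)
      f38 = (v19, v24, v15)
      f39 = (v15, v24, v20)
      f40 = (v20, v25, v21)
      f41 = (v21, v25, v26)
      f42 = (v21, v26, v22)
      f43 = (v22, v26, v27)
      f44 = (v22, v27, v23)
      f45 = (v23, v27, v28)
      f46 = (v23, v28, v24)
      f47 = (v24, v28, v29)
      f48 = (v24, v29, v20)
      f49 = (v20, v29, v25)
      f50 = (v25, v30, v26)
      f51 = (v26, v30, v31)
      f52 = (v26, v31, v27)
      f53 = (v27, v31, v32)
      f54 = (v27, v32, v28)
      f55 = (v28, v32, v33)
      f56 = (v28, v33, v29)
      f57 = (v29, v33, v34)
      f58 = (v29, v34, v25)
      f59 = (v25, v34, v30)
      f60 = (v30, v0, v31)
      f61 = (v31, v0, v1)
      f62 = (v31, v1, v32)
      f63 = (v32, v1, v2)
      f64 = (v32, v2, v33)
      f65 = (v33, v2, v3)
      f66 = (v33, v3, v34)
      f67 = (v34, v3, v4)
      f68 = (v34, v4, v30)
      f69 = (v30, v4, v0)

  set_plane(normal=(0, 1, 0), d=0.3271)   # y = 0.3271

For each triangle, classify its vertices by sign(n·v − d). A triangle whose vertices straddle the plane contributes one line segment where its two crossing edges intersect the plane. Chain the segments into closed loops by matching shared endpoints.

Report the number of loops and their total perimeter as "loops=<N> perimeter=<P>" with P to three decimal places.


loops=2 perimeter=6.881

Straddling triangles (20 of 70):
  (v0,v5,v1) [-+-] → (2.89247, 0.3271, 0)–(2.53474, 0.3271, 0.49233)  len=0.6086
  (v1,v5,v6) [-++] → (2.53474, 0.3271, 0.49233)–(2.47788, 0.3271, 0.5706)  len=0.0967
  (v1,v6,v2) [-+-] → (2.47788, 0.3271, 0.5706)–(1.91358, 0.3271, 0.387293)  len=0.5933
  (v2,v6,v7) [-++] → (1.91358, 0.3271, 0.387293)–(1.80708, 0.3271, 0.3527)  len=0.1120
  (v2,v7,v3) [-+-] → (1.80708, 0.3271, 0.3527)–(1.80708, 0.3271, -0.202481)  len=0.5552
  (v3,v7,v8) [-++] → (1.80708, 0.3271, -0.202481)–(1.80708, 0.3271, -0.3527)  len=0.1502
  (v3,v8,v4) [-+-] → (1.80708, 0.3271, -0.3527)–(2.33503, 0.3271, -0.524197)  len=0.5551
  (v4,v8,v9) [-++] → (2.33503, 0.3271, -0.524197)–(2.47788, 0.3271, -0.5706)  len=0.1502
  (v4,v9,v0) [-+-] → (2.47788, 0.3271, -0.5706)–(2.82666, 0.3271, -0.0905859)  len=0.5933
  (v0,v9,v5) [-++] → (2.82666, 0.3271, -0.0905859)–(2.89247, 0.3271, 0)  len=0.1120
  (v15,v20,v16) [+-+] → (-2.748, 0.3271, 0)–(-2.49804, 0.3271, 0.381757)  len=0.4563
  (v16,v20,v21) [+--] → (-2.49804, 0.3271, 0.381757)–(-2.3744, 0.3271, 0.5706)  len=0.2257
  (v16,v21,v17) [+-+] → (-2.3744, 0.3271, 0.5706)–(-1.92907, 0.3271, 0.410049)  len=0.4734
  (v17,v21,v22) [+--] → (-1.92907, 0.3271, 0.410049)–(-1.77, 0.3271, 0.3527)  len=0.1691
  (v17,v22,v18) [+-+] → (-1.77, 0.3271, 0.3527)–(-1.77, 0.3271, -0.135345)  len=0.4880
  (v18,v22,v23) [+--] → (-1.77, 0.3271, -0.135345)–(-1.77, 0.3271, -0.3527)  len=0.2174
  (v18,v23,v19) [+-+] → (-1.77, 0.3271, -0.3527)–(-2.12718, 0.3271, -0.481471)  len=0.3797
  (v19,v23,v24) [+--] → (-2.12718, 0.3271, -0.481471)–(-2.3744, 0.3271, -0.5706)  len=0.2628
  (v19,v24,v15) [+-+] → (-2.3744, 0.3271, -0.5706)–(-2.59712, 0.3271, -0.230433)  len=0.4066
  (v15,v24,v20) [+--] → (-2.59712, 0.3271, -0.230433)–(-2.748, 0.3271, 0)  len=0.2754

Chained into 2 loop(s):
  loop 1: 10 segments, perimeter = 3.5266
  loop 2: 10 segments, perimeter = 3.3544
Total perimeter = 6.881


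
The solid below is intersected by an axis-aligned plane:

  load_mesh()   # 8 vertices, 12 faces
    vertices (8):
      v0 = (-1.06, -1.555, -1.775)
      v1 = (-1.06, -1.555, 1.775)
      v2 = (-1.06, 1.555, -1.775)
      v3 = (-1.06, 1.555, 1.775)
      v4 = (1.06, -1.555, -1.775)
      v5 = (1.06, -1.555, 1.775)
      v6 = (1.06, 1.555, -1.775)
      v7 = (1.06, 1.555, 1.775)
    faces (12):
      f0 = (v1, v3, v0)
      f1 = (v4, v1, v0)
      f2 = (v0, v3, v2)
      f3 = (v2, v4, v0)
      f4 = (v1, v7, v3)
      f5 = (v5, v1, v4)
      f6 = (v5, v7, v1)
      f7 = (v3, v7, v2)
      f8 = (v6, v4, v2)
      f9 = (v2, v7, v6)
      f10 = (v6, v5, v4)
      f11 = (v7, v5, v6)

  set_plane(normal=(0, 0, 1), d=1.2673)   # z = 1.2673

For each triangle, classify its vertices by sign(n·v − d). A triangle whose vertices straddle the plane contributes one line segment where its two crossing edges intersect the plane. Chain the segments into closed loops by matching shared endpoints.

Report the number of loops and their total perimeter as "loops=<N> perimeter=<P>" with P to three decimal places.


Straddling triangles (8 of 12):
  (v1,v3,v0) [++-] → (-1.06, 1.11023, 1.2673)–(-1.06, -1.555, 1.2673)  len=2.6652
  (v4,v1,v0) [-+-] → (-0.75681, -1.555, 1.2673)–(-1.06, -1.555, 1.2673)  len=0.3032
  (v0,v3,v2) [-+-] → (-1.06, 1.11023, 1.2673)–(-1.06, 1.555, 1.2673)  len=0.4448
  (v5,v1,v4) [++-] → (-0.75681, -1.555, 1.2673)–(1.06, -1.555, 1.2673)  len=1.8168
  (v3,v7,v2) [++-] → (0.75681, 1.555, 1.2673)–(-1.06, 1.555, 1.2673)  len=1.8168
  (v2,v7,v6) [-+-] → (0.75681, 1.555, 1.2673)–(1.06, 1.555, 1.2673)  len=0.3032
  (v6,v5,v4) [-+-] → (1.06, -1.11023, 1.2673)–(1.06, -1.555, 1.2673)  len=0.4448
  (v7,v5,v6) [++-] → (1.06, -1.11023, 1.2673)–(1.06, 1.555, 1.2673)  len=2.6652

Chained into 1 loop(s):
  loop 1: 8 segments, perimeter = 10.4600
Total perimeter = 10.460

loops=1 perimeter=10.460


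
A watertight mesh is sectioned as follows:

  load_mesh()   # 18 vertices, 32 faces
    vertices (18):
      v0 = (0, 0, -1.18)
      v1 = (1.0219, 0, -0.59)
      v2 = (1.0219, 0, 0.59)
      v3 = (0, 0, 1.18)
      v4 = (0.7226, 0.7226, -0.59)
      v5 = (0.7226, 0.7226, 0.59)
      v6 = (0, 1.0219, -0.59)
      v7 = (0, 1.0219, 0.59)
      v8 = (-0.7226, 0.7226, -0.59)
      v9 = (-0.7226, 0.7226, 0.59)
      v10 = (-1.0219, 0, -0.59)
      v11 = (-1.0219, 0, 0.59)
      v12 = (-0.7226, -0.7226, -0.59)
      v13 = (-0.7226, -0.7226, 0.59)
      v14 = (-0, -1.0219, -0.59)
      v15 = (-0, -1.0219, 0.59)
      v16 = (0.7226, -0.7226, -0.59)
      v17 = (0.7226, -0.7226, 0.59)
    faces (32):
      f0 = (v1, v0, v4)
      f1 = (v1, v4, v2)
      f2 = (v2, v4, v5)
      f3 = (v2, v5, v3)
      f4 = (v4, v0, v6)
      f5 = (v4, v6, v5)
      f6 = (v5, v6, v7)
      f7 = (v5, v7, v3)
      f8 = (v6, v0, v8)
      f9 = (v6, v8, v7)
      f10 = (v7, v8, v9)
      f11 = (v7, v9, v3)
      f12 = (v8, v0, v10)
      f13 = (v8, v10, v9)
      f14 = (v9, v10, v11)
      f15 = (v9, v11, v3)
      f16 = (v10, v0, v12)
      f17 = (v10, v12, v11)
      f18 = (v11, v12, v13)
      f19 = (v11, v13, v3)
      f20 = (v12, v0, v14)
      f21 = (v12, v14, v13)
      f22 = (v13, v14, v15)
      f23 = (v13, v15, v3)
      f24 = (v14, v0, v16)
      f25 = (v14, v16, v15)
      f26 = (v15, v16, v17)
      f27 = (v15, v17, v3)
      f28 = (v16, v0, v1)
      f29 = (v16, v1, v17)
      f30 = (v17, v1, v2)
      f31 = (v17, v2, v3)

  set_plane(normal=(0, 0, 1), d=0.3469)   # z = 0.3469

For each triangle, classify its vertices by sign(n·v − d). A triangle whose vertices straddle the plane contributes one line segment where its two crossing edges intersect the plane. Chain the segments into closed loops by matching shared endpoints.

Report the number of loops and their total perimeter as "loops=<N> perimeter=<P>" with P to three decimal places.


Straddling triangles (16 of 32):
  (v1,v4,v2) [--+] → (0.960239, 0.148868, 0.3469)–(1.0219, 0, 0.3469)  len=0.1611
  (v2,v4,v5) [+-+] → (0.960239, 0.148868, 0.3469)–(0.7226, 0.7226, 0.3469)  len=0.6210
  (v4,v6,v5) [--+] → (0.573732, 0.784261, 0.3469)–(0.7226, 0.7226, 0.3469)  len=0.1611
  (v5,v6,v7) [+-+] → (0.573732, 0.784261, 0.3469)–(0, 1.0219, 0.3469)  len=0.6210
  (v6,v8,v7) [--+] → (-0.148868, 0.960239, 0.3469)–(0, 1.0219, 0.3469)  len=0.1611
  (v7,v8,v9) [+-+] → (-0.148868, 0.960239, 0.3469)–(-0.7226, 0.7226, 0.3469)  len=0.6210
  (v8,v10,v9) [--+] → (-0.784261, 0.573732, 0.3469)–(-0.7226, 0.7226, 0.3469)  len=0.1611
  (v9,v10,v11) [+-+] → (-0.784261, 0.573732, 0.3469)–(-1.0219, 0, 0.3469)  len=0.6210
  (v10,v12,v11) [--+] → (-0.960239, -0.148868, 0.3469)–(-1.0219, 0, 0.3469)  len=0.1611
  (v11,v12,v13) [+-+] → (-0.960239, -0.148868, 0.3469)–(-0.7226, -0.7226, 0.3469)  len=0.6210
  (v12,v14,v13) [--+] → (-0.573732, -0.784261, 0.3469)–(-0.7226, -0.7226, 0.3469)  len=0.1611
  (v13,v14,v15) [+-+] → (-0.573732, -0.784261, 0.3469)–(0, -1.0219, 0.3469)  len=0.6210
  (v14,v16,v15) [--+] → (0.148868, -0.960239, 0.3469)–(0, -1.0219, 0.3469)  len=0.1611
  (v15,v16,v17) [+-+] → (0.148868, -0.960239, 0.3469)–(0.7226, -0.7226, 0.3469)  len=0.6210
  (v16,v1,v17) [--+] → (0.784261, -0.573732, 0.3469)–(0.7226, -0.7226, 0.3469)  len=0.1611
  (v17,v1,v2) [+-+] → (0.784261, -0.573732, 0.3469)–(1.0219, 0, 0.3469)  len=0.6210

Chained into 1 loop(s):
  loop 1: 16 segments, perimeter = 6.2571
Total perimeter = 6.257

loops=1 perimeter=6.257


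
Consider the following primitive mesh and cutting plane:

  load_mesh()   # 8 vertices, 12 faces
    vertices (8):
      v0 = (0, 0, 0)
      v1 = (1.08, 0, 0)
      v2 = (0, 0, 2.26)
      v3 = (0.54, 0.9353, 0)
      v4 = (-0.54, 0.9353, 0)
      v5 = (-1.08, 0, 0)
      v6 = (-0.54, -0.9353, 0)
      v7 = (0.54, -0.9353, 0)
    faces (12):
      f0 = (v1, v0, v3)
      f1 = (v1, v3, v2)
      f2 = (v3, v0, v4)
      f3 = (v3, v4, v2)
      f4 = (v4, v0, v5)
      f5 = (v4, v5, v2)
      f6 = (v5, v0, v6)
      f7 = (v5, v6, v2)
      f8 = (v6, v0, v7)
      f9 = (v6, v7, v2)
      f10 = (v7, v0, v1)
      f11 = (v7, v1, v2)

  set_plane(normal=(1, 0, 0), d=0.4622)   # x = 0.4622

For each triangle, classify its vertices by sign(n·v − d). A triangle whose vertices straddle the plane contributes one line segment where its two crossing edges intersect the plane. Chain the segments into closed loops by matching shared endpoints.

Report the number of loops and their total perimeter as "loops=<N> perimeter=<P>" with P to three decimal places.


Straddling triangles (8 of 12):
  (v1,v0,v3) [+-+] → (0.4622, 0, 0)–(0.4622, 0.800548, 0)  len=0.8005
  (v1,v3,v2) [++-] → (0.4622, 0.800548, 0.325607)–(0.4622, 0, 1.2928)  len=1.2555
  (v3,v0,v4) [+--] → (0.4622, 0.800548, 0)–(0.4622, 0.9353, 0)  len=0.1348
  (v3,v4,v2) [+--] → (0.4622, 0.9353, 0)–(0.4622, 0.800548, 0.325607)  len=0.3524
  (v6,v0,v7) [--+] → (0.4622, -0.800548, 0)–(0.4622, -0.9353, 0)  len=0.1348
  (v6,v7,v2) [-+-] → (0.4622, -0.9353, 0)–(0.4622, -0.800548, 0.325607)  len=0.3524
  (v7,v0,v1) [+-+] → (0.4622, -0.800548, 0)–(0.4622, 0, 0)  len=0.8005
  (v7,v1,v2) [++-] → (0.4622, 0, 1.2928)–(0.4622, -0.800548, 0.325607)  len=1.2555

Chained into 1 loop(s):
  loop 1: 8 segments, perimeter = 5.0864
Total perimeter = 5.086

loops=1 perimeter=5.086


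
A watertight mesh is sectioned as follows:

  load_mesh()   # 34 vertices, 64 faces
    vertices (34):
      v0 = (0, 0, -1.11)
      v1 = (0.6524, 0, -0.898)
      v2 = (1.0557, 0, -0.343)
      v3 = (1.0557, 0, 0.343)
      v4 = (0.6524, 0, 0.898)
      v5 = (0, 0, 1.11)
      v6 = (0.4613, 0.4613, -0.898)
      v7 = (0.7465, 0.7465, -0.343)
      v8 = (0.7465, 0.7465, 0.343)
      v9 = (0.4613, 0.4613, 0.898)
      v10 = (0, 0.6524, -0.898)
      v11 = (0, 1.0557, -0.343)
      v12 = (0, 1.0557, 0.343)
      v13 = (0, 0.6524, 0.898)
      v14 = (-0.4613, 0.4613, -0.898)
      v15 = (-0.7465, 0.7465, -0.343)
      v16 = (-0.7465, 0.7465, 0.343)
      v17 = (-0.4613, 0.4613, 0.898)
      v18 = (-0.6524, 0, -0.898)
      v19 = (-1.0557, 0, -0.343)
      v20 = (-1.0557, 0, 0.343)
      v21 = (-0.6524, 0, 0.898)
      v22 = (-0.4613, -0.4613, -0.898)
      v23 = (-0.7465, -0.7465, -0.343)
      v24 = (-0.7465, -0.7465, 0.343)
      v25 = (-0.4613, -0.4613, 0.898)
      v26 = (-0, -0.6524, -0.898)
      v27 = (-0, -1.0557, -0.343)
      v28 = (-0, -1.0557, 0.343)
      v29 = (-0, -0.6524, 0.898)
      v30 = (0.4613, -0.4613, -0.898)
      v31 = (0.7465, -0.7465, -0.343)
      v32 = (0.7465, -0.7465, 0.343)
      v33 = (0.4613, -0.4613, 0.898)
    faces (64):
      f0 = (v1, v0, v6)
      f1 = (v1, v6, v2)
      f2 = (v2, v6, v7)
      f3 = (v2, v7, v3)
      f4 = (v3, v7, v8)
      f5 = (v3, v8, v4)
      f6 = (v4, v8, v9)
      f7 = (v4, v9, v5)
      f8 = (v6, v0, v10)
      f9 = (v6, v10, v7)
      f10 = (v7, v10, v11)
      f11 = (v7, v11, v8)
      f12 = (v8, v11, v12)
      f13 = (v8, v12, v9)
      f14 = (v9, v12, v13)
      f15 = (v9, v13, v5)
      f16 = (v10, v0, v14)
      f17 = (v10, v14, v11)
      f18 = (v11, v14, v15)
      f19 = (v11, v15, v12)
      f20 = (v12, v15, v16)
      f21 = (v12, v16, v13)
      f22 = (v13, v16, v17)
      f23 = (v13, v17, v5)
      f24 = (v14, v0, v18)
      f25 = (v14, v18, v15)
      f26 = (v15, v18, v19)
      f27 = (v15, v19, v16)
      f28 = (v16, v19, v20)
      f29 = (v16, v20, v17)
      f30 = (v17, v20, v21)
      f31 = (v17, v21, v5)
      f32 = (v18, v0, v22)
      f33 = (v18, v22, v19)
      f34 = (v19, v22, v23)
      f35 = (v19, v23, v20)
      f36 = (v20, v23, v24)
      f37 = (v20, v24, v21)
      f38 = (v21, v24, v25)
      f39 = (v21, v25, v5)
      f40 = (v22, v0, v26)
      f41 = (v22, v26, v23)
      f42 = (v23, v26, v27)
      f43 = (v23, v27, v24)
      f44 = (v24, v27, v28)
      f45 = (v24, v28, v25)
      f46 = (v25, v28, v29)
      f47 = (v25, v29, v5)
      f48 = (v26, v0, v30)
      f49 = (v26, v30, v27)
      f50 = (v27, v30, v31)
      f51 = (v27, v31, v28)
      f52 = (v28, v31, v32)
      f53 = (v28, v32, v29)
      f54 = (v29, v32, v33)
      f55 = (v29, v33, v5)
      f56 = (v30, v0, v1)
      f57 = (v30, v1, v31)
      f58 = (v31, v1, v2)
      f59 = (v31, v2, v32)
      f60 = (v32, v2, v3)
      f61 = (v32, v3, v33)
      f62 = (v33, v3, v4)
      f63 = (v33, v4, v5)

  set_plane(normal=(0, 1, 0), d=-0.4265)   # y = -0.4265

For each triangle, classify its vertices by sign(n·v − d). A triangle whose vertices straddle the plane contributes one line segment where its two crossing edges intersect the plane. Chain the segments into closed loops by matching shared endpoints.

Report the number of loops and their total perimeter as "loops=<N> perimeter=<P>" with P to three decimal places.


Straddling triangles (20 of 64):
  (v18,v0,v22) [++-] → (-0.4265, -0.4265, -0.913993)–(-0.475716, -0.4265, -0.898)  len=0.0517
  (v18,v22,v19) [+-+] → (-0.475716, -0.4265, -0.898)–(-0.506141, -0.4265, -0.856131)  len=0.0518
  (v19,v22,v23) [+--] → (-0.506141, -0.4265, -0.856131)–(-0.879044, -0.4265, -0.343)  len=0.6343
  (v19,v23,v20) [+-+] → (-0.879044, -0.4265, -0.343)–(-0.879044, -0.4265, -0.0489344)  len=0.2941
  (v20,v23,v24) [+--] → (-0.879044, -0.4265, -0.0489344)–(-0.879044, -0.4265, 0.343)  len=0.3919
  (v20,v24,v21) [+-+] → (-0.879044, -0.4265, 0.343)–(-0.706162, -0.4265, 0.58091)  len=0.2941
  (v21,v24,v25) [+--] → (-0.706162, -0.4265, 0.58091)–(-0.475716, -0.4265, 0.898)  len=0.3920
  (v21,v25,v5) [+-+] → (-0.475716, -0.4265, 0.898)–(-0.4265, -0.4265, 0.913993)  len=0.0517
  (v22,v0,v26) [-+-] → (-0.4265, -0.4265, -0.913993)–(0, -0.4265, -0.971407)  len=0.4303
  (v25,v29,v5) [--+] → (0, -0.4265, 0.971407)–(-0.4265, -0.4265, 0.913993)  len=0.4303
  (v26,v0,v30) [-+-] → (0, -0.4265, -0.971407)–(0.4265, -0.4265, -0.913993)  len=0.4303
  (v29,v33,v5) [--+] → (0.4265, -0.4265, 0.913993)–(0, -0.4265, 0.971407)  len=0.4303
  (v30,v0,v1) [-++] → (0.4265, -0.4265, -0.913993)–(0.475716, -0.4265, -0.898)  len=0.0517
  (v30,v1,v31) [-+-] → (0.475716, -0.4265, -0.898)–(0.706162, -0.4265, -0.58091)  len=0.3920
  (v31,v1,v2) [-++] → (0.706162, -0.4265, -0.58091)–(0.879044, -0.4265, -0.343)  len=0.2941
  (v31,v2,v32) [-+-] → (0.879044, -0.4265, -0.343)–(0.879044, -0.4265, 0.0489344)  len=0.3919
  (v32,v2,v3) [-++] → (0.879044, -0.4265, 0.0489344)–(0.879044, -0.4265, 0.343)  len=0.2941
  (v32,v3,v33) [-+-] → (0.879044, -0.4265, 0.343)–(0.506141, -0.4265, 0.856131)  len=0.6343
  (v33,v3,v4) [-++] → (0.506141, -0.4265, 0.856131)–(0.475716, -0.4265, 0.898)  len=0.0518
  (v33,v4,v5) [-++] → (0.475716, -0.4265, 0.898)–(0.4265, -0.4265, 0.913993)  len=0.0517

Chained into 1 loop(s):
  loop 1: 20 segments, perimeter = 6.0447
Total perimeter = 6.045

loops=1 perimeter=6.045


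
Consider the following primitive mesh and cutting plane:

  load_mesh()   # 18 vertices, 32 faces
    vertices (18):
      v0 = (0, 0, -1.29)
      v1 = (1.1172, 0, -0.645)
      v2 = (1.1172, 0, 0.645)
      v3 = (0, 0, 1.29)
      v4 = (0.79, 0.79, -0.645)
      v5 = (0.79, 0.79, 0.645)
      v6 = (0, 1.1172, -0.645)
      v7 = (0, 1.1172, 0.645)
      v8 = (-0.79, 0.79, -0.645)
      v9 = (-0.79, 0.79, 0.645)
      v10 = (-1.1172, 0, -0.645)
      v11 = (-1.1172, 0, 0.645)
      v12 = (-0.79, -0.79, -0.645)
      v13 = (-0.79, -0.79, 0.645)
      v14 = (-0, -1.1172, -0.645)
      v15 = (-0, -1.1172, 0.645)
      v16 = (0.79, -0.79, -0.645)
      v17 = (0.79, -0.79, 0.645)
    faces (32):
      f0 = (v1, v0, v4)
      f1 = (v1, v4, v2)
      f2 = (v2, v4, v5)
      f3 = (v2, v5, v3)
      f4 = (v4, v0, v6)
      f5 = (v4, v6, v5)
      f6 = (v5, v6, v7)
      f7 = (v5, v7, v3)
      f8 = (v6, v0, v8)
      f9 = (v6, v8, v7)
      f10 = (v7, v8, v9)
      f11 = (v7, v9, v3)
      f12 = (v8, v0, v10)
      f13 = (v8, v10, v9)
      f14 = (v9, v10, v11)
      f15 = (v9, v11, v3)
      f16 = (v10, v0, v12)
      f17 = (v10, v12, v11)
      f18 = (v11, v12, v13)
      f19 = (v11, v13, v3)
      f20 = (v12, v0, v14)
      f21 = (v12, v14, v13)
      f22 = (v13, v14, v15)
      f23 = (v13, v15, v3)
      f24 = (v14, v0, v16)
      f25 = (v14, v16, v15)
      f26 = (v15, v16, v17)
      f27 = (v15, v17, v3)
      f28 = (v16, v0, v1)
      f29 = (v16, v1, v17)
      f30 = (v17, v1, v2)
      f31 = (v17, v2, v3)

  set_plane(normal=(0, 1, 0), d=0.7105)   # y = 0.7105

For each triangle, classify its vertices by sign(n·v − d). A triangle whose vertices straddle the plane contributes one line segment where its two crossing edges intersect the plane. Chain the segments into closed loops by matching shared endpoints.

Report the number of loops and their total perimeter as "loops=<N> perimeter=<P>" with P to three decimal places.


loops=1 perimeter=6.021

Straddling triangles (12 of 32):
  (v1,v0,v4) [--+] → (0.7105, 0.7105, -0.709908)–(0.822927, 0.7105, -0.645)  len=0.1298
  (v1,v4,v2) [-+-] → (0.822927, 0.7105, -0.645)–(0.822927, 0.7105, -0.515184)  len=0.1298
  (v2,v4,v5) [-++] → (0.822927, 0.7105, -0.515184)–(0.822927, 0.7105, 0.645)  len=1.1602
  (v2,v5,v3) [-+-] → (0.822927, 0.7105, 0.645)–(0.7105, 0.7105, 0.709908)  len=0.1298
  (v4,v0,v6) [+-+] → (0.7105, 0.7105, -0.709908)–(0, 0.7105, -0.879803)  len=0.7305
  (v5,v7,v3) [++-] → (0, 0.7105, 0.879803)–(0.7105, 0.7105, 0.709908)  len=0.7305
  (v6,v0,v8) [+-+] → (0, 0.7105, -0.879803)–(-0.7105, 0.7105, -0.709908)  len=0.7305
  (v7,v9,v3) [++-] → (-0.7105, 0.7105, 0.709908)–(0, 0.7105, 0.879803)  len=0.7305
  (v8,v0,v10) [+--] → (-0.7105, 0.7105, -0.709908)–(-0.822927, 0.7105, -0.645)  len=0.1298
  (v8,v10,v9) [+-+] → (-0.822927, 0.7105, -0.645)–(-0.822927, 0.7105, 0.515184)  len=1.1602
  (v9,v10,v11) [+--] → (-0.822927, 0.7105, 0.515184)–(-0.822927, 0.7105, 0.645)  len=0.1298
  (v9,v11,v3) [+--] → (-0.822927, 0.7105, 0.645)–(-0.7105, 0.7105, 0.709908)  len=0.1298

Chained into 1 loop(s):
  loop 1: 12 segments, perimeter = 6.0214
Total perimeter = 6.021


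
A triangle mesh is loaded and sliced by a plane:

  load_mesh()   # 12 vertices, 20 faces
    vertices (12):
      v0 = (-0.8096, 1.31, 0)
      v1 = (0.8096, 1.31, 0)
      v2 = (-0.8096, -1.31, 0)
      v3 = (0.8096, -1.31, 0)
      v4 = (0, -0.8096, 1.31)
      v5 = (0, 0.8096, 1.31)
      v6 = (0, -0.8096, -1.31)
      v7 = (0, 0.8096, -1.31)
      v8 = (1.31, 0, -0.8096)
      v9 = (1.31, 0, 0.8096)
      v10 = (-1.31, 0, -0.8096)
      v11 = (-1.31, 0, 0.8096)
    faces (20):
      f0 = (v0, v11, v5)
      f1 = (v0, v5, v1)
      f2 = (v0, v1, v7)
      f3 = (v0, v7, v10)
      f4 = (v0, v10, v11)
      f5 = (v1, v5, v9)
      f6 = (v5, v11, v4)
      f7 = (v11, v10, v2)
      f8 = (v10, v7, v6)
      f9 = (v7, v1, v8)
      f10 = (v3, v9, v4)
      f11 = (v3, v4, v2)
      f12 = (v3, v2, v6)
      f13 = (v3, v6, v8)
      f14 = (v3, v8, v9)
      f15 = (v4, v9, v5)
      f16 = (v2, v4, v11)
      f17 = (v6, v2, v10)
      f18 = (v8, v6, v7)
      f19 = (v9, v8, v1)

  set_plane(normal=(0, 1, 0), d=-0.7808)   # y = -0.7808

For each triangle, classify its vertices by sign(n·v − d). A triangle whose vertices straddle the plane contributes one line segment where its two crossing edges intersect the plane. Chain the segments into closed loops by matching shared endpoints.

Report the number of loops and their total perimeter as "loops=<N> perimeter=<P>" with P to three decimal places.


Straddling triangles (10 of 20):
  (v5,v11,v4) [++-] → (-0.0466008, -0.7808, 1.2922)–(0, -0.7808, 1.31)  len=0.0499
  (v11,v10,v2) [++-] → (-1.01175, -0.7808, -0.327054)–(-1.01175, -0.7808, 0.327054)  len=0.6541
  (v10,v7,v6) [++-] → (0, -0.7808, -1.31)–(-0.0466008, -0.7808, -1.2922)  len=0.0499
  (v3,v9,v4) [-+-] → (1.01175, -0.7808, 0.327054)–(0.0466008, -0.7808, 1.2922)  len=1.3649
  (v3,v6,v8) [--+] → (0.0466008, -0.7808, -1.2922)–(1.01175, -0.7808, -0.327054)  len=1.3649
  (v3,v8,v9) [-++] → (1.01175, -0.7808, -0.327054)–(1.01175, -0.7808, 0.327054)  len=0.6541
  (v4,v9,v5) [-++] → (0.0466008, -0.7808, 1.2922)–(0, -0.7808, 1.31)  len=0.0499
  (v2,v4,v11) [--+] → (-0.0466008, -0.7808, 1.2922)–(-1.01175, -0.7808, 0.327054)  len=1.3649
  (v6,v2,v10) [--+] → (-1.01175, -0.7808, -0.327054)–(-0.0466008, -0.7808, -1.2922)  len=1.3649
  (v8,v6,v7) [+-+] → (0.0466008, -0.7808, -1.2922)–(0, -0.7808, -1.31)  len=0.0499

Chained into 1 loop(s):
  loop 1: 10 segments, perimeter = 6.9674
Total perimeter = 6.967

loops=1 perimeter=6.967


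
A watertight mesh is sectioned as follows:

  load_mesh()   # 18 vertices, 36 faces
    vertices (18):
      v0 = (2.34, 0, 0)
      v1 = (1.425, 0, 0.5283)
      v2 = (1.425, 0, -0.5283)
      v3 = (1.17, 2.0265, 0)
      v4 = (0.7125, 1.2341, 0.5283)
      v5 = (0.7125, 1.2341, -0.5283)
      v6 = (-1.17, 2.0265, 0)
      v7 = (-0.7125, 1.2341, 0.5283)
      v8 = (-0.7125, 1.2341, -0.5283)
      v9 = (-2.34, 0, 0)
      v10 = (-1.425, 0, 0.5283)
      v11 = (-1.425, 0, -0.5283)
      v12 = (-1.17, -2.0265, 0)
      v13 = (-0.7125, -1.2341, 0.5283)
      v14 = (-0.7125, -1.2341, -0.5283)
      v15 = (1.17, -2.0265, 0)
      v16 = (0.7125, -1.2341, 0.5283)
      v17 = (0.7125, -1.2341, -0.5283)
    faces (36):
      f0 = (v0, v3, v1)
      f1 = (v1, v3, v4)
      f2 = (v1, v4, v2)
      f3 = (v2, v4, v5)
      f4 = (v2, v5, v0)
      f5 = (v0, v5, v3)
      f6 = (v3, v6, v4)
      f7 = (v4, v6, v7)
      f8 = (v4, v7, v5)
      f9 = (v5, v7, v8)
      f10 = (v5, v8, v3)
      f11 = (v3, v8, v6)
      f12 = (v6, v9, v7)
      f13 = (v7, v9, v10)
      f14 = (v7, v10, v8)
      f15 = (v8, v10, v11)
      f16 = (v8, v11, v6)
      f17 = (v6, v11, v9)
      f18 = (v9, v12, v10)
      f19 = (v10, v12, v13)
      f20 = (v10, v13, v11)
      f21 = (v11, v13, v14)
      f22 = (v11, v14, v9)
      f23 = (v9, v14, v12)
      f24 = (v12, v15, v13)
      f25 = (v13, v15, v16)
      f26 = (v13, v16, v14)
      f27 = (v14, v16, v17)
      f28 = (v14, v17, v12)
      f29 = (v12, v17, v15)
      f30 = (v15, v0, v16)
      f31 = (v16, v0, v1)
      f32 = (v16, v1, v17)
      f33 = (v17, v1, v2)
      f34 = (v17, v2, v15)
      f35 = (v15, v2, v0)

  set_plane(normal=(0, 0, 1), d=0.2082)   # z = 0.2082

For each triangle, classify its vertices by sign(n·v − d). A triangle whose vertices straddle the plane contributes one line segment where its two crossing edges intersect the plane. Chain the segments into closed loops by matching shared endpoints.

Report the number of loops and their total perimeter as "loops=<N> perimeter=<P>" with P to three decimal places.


Straddling triangles (24 of 36):
  (v0,v3,v1) [--+] → (1.27049, 1.22787, 0.2082)–(1.9794, 0, 0.2082)  len=1.4178
  (v1,v3,v4) [+-+] → (1.27049, 1.22787, 0.2082)–(0.989702, 1.71422, 0.2082)  len=0.5616
  (v1,v4,v2) [++-] → (0.928354, 0.860226, 0.2082)–(1.425, 0, 0.2082)  len=0.9933
  (v2,v4,v5) [-+-] → (0.928354, 0.860226, 0.2082)–(0.7125, 1.2341, 0.2082)  len=0.4317
  (v3,v6,v4) [--+] → (-0.428118, 1.71422, 0.2082)–(0.989702, 1.71422, 0.2082)  len=1.4178
  (v4,v6,v7) [+-+] → (-0.428118, 1.71422, 0.2082)–(-0.989702, 1.71422, 0.2082)  len=0.5616
  (v4,v7,v5) [++-] → (-0.280792, 1.2341, 0.2082)–(0.7125, 1.2341, 0.2082)  len=0.9933
  (v5,v7,v8) [-+-] → (-0.280792, 1.2341, 0.2082)–(-0.7125, 1.2341, 0.2082)  len=0.4317
  (v6,v9,v7) [--+] → (-1.69861, 0.486352, 0.2082)–(-0.989702, 1.71422, 0.2082)  len=1.4178
  (v7,v9,v10) [+-+] → (-1.69861, 0.486352, 0.2082)–(-1.9794, 0, 0.2082)  len=0.5616
  (v7,v10,v8) [++-] → (-1.20915, 0.373874, 0.2082)–(-0.7125, 1.2341, 0.2082)  len=0.9933
  (v8,v10,v11) [-+-] → (-1.20915, 0.373874, 0.2082)–(-1.425, 0, 0.2082)  len=0.4317
  (v9,v12,v10) [--+] → (-1.27049, -1.22787, 0.2082)–(-1.9794, 0, 0.2082)  len=1.4178
  (v10,v12,v13) [+-+] → (-1.27049, -1.22787, 0.2082)–(-0.989702, -1.71422, 0.2082)  len=0.5616
  (v10,v13,v11) [++-] → (-0.928354, -0.860226, 0.2082)–(-1.425, 0, 0.2082)  len=0.9933
  (v11,v13,v14) [-+-] → (-0.928354, -0.860226, 0.2082)–(-0.7125, -1.2341, 0.2082)  len=0.4317
  (v12,v15,v13) [--+] → (0.428118, -1.71422, 0.2082)–(-0.989702, -1.71422, 0.2082)  len=1.4178
  (v13,v15,v16) [+-+] → (0.428118, -1.71422, 0.2082)–(0.989702, -1.71422, 0.2082)  len=0.5616
  (v13,v16,v14) [++-] → (0.280792, -1.2341, 0.2082)–(-0.7125, -1.2341, 0.2082)  len=0.9933
  (v14,v16,v17) [-+-] → (0.280792, -1.2341, 0.2082)–(0.7125, -1.2341, 0.2082)  len=0.4317
  (v15,v0,v16) [--+] → (1.69861, -0.486352, 0.2082)–(0.989702, -1.71422, 0.2082)  len=1.4178
  (v16,v0,v1) [+-+] → (1.69861, -0.486352, 0.2082)–(1.9794, 0, 0.2082)  len=0.5616
  (v16,v1,v17) [++-] → (1.20915, -0.373874, 0.2082)–(0.7125, -1.2341, 0.2082)  len=0.9933
  (v17,v1,v2) [-+-] → (1.20915, -0.373874, 0.2082)–(1.425, 0, 0.2082)  len=0.4317

Chained into 2 loop(s):
  loop 1: 12 segments, perimeter = 11.8764
  loop 2: 12 segments, perimeter = 8.5500
Total perimeter = 20.426

loops=2 perimeter=20.426


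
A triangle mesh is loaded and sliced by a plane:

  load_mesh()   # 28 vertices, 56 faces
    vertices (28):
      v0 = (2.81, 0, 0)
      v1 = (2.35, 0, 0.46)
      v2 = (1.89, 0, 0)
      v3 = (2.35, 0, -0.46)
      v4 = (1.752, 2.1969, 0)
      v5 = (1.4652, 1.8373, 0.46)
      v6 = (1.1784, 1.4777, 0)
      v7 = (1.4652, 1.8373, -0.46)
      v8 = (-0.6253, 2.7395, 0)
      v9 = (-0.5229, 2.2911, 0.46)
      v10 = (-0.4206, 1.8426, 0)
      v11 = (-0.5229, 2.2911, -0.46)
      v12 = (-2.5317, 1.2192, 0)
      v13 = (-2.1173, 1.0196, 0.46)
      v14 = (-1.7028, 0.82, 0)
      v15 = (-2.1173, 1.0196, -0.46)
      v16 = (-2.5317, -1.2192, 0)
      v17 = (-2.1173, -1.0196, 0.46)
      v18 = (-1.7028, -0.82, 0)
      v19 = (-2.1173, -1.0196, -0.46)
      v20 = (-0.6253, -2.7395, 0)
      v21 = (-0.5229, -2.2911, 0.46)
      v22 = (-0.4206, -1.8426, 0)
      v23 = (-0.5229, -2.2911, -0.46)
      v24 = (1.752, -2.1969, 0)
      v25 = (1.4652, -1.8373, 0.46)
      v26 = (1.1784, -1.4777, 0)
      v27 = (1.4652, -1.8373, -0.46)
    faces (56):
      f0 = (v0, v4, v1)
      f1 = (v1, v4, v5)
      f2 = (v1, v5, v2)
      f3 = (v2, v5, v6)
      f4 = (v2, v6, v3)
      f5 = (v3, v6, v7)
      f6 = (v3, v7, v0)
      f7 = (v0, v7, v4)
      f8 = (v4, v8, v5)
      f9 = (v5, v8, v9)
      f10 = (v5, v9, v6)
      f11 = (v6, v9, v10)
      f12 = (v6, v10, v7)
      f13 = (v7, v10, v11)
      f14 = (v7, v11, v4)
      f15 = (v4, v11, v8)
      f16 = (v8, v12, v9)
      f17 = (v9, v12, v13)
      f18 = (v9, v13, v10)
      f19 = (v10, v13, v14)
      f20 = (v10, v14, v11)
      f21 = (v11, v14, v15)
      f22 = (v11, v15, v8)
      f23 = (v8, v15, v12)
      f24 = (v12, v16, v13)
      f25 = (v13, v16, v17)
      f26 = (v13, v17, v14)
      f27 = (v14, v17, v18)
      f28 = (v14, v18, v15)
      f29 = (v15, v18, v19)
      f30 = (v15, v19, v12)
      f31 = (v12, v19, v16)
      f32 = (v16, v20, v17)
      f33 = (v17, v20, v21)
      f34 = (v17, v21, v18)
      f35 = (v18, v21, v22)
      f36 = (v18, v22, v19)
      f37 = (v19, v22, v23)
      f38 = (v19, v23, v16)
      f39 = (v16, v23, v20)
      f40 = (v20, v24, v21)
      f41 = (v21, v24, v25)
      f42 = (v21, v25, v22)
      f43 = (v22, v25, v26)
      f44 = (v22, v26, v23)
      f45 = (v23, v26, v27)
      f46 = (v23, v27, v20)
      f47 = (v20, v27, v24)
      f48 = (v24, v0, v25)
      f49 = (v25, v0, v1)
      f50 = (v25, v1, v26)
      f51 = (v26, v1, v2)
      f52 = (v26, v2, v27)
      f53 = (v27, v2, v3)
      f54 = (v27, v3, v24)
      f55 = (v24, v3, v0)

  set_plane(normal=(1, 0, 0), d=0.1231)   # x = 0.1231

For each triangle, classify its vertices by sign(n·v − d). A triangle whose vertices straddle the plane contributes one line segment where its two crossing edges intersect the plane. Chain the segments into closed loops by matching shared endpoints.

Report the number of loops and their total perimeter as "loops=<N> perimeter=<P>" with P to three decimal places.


loops=2 perimeter=5.011

Straddling triangles (16 of 56):
  (v4,v8,v5) [+-+] → (0.1231, 2.56868, 0)–(0.1231, 2.41651, 0.16468)  len=0.2242
  (v5,v8,v9) [+--] → (0.1231, 2.41651, 0.16468)–(0.1231, 2.14365, 0.46)  len=0.4021
  (v5,v9,v6) [+-+] → (0.1231, 2.14365, 0.46)–(0.1231, 1.98224, 0.285334)  len=0.2378
  (v6,v9,v10) [+--] → (0.1231, 1.98224, 0.285334)–(0.1231, 1.71852, 0)  len=0.3885
  (v6,v10,v7) [+-+] → (0.1231, 1.71852, 0)–(0.1231, 1.84107, -0.132624)  len=0.1806
  (v7,v10,v11) [+--] → (0.1231, 1.84107, -0.132624)–(0.1231, 2.14365, -0.46)  len=0.4458
  (v7,v11,v4) [+-+] → (0.1231, 2.14365, -0.46)–(0.1231, 2.26435, -0.329374)  len=0.1779
  (v4,v11,v8) [+--] → (0.1231, 2.26435, -0.329374)–(0.1231, 2.56868, 0)  len=0.4484
  (v20,v24,v21) [-+-] → (0.1231, -2.56868, 0)–(0.1231, -2.26435, 0.329374)  len=0.4484
  (v21,v24,v25) [-++] → (0.1231, -2.26435, 0.329374)–(0.1231, -2.14365, 0.46)  len=0.1779
  (v21,v25,v22) [-+-] → (0.1231, -2.14365, 0.46)–(0.1231, -1.84107, 0.132624)  len=0.4458
  (v22,v25,v26) [-++] → (0.1231, -1.84107, 0.132624)–(0.1231, -1.71852, 0)  len=0.1806
  (v22,v26,v23) [-+-] → (0.1231, -1.71852, 0)–(0.1231, -1.98224, -0.285334)  len=0.3885
  (v23,v26,v27) [-++] → (0.1231, -1.98224, -0.285334)–(0.1231, -2.14365, -0.46)  len=0.2378
  (v23,v27,v20) [-+-] → (0.1231, -2.14365, -0.46)–(0.1231, -2.41651, -0.16468)  len=0.4021
  (v20,v27,v24) [-++] → (0.1231, -2.41651, -0.16468)–(0.1231, -2.56868, 0)  len=0.2242

Chained into 2 loop(s):
  loop 1: 8 segments, perimeter = 2.5053
  loop 2: 8 segments, perimeter = 2.5053
Total perimeter = 5.011
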